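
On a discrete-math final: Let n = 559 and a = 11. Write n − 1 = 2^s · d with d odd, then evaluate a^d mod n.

434

n − 1 = 558 = 2^1 · 279, so s = 1 and d = 279.
11^279 mod 559 = 434.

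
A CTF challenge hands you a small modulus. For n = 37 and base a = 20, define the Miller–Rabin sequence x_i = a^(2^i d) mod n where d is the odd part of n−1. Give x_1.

36

n − 1 = 36 = 2^2 · 9, so s = 2 and d = 9.
x_0 = 20^9 mod 37 = 31.
x_1 = 31^2 mod 37 = 36.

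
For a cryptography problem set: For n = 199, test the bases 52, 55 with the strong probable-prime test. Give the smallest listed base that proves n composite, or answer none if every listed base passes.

none

n − 1 = 198 = 2^1 · 99, so s = 1 and d = 99.
Base 52: x_0 = 52^99 mod 199 = 1. x_0 = 1, so 52 is not a witness.
Base 55: x_0 = 55^99 mod 199 = 198. x_0 = 198 ≡ −1, so 55 is not a witness.
No listed base is a witness for 199.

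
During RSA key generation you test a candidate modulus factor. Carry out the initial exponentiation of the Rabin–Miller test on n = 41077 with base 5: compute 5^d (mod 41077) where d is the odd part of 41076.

n − 1 = 41076 = 2^2 · 10269, so s = 2 and d = 10269.
Repeated squaring mod 41077: 5^1 ≡ 5, 5^2 ≡ 25, 5^4 ≡ 625, 5^8 ≡ 20932, 5^16 ≡ 21342, 5^32 ≡ 19188, 5^64 ≡ 6193, 5^128 ≡ 28408, 5^256 ≡ 15722, 5^512 ≡ 20975, 5^1024 ≡ 15955, 5^2048 ≡ 7856, 5^4096 ≡ 19082, 5^8192 ≡ 16196.
10269 = 8192 + 2048 + 16 + 8 + 4 + 1, so 5^10269 ≡ 16196·7856·21342·20932·625·5 ≡ 17371 (mod 41077).

17371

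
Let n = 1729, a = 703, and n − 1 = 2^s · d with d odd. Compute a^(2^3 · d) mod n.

456

n − 1 = 1728 = 2^6 · 27, so s = 6 and d = 27.
Repeated squaring mod 1729: 703^1 ≡ 703, 703^2 ≡ 1444, 703^4 ≡ 1691, 703^8 ≡ 1444, 703^16 ≡ 1691.
27 = 16 + 8 + 2 + 1, so 703^27 ≡ 1691·1444·1444·703 ≡ 209 (mod 1729).
x_0 = 209.
x_1 = 209^2 mod 1729 = 456.
x_2 = 456^2 mod 1729 = 456.
x_3 = 456^2 mod 1729 = 456.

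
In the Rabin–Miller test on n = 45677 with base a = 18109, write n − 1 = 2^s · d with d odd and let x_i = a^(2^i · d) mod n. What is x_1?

n − 1 = 45676 = 2^2 · 11419, so s = 2 and d = 11419.
x_0 = 18109^11419 mod 45677 = 6711.
x_1 = 6711^2 mod 45677 = 45676.

45676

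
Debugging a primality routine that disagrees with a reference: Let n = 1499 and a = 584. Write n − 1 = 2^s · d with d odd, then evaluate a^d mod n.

1

n − 1 = 1498 = 2^1 · 749, so s = 1 and d = 749.
584^749 mod 1499 = 1.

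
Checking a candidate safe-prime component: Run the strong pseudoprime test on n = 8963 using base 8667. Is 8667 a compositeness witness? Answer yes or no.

n − 1 = 8962 = 2^1 · 4481, so s = 1 and d = 4481.
x_0 = 8667^4481 mod 8963 = 1.
x_0 = 1, so 8667 is not a witness.

no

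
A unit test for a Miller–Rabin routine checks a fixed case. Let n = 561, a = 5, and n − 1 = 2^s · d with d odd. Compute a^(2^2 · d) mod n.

463

n − 1 = 560 = 2^4 · 35, so s = 4 and d = 35.
x_0 = 5^35 mod 561 = 23.
x_1 = 23^2 mod 561 = 529.
x_2 = 529^2 mod 561 = 463.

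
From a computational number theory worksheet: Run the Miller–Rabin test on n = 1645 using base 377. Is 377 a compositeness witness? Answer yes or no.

yes

n − 1 = 1644 = 2^2 · 411, so s = 2 and d = 411.
x_0 = 377^411 mod 1645 = 48.
x_0 is neither 1 nor 1644, so continue squaring.
x_1 = 48^2 mod 1645 = 659.
Reached i = s−1 = 1 without hitting −1: 377 is a Miller–Rabin witness and 1645 is composite.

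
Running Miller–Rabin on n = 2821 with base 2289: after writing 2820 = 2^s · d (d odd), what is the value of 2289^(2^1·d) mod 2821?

2016

n − 1 = 2820 = 2^2 · 705, so s = 2 and d = 705.
x_0 = 2289^705 mod 2821 = 2107.
x_1 = 2107^2 mod 2821 = 2016.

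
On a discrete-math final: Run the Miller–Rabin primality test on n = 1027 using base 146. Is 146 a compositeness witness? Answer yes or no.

n − 1 = 1026 = 2^1 · 513, so s = 1 and d = 513.
x_0 = 146^513 mod 1027 = 495.
x_0 ∉ {1, 1026} and s = 1, so 146 is a Miller–Rabin witness and 1027 is composite.

yes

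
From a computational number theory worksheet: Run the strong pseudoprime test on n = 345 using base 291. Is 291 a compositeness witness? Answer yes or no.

yes

n − 1 = 344 = 2^3 · 43, so s = 3 and d = 43.
Repeated squaring mod 345: 291^1 ≡ 291, 291^2 ≡ 156, 291^4 ≡ 186, 291^8 ≡ 96, 291^16 ≡ 246, 291^32 ≡ 141.
43 = 32 + 8 + 2 + 1, so 291^43 ≡ 141·96·156·291 ≡ 66 (mod 345).
x_0 = 291^43 mod 345 = 66.
x_0 is neither 1 nor 344, so continue squaring.
x_1 = 66^2 mod 345 = 216.
x_2 = 216^2 mod 345 = 81.
Reached i = s−1 = 2 without hitting −1: 291 is a Miller–Rabin witness and 345 is composite.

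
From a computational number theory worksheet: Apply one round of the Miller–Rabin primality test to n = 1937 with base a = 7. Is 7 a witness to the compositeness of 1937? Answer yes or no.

yes

n − 1 = 1936 = 2^4 · 121, so s = 4 and d = 121.
x_0 = 7^121 mod 1937 = 1931.
x_0 is neither 1 nor 1936, so continue squaring.
x_1 = 1931^2 mod 1937 = 36.
x_2 = 36^2 mod 1937 = 1296.
x_3 = 1296^2 mod 1937 = 237.
Reached i = s−1 = 3 without hitting −1: 7 is a Miller–Rabin witness and 1937 is composite.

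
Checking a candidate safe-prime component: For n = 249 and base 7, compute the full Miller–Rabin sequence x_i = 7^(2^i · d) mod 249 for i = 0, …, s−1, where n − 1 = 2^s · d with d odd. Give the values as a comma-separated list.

n − 1 = 248 = 2^3 · 31, so s = 3 and d = 31.
x_0 = 7^31 mod 249 = 4.
x_1 = 4^2 mod 249 = 16.
x_2 = 16^2 mod 249 = 7.

4, 16, 7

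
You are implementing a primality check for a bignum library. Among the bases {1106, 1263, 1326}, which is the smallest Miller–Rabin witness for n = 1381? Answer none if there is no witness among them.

n − 1 = 1380 = 2^2 · 345, so s = 2 and d = 345.
Base 1106: x_0 = 1106^345 mod 1381 = 1015. x_0 is neither 1 nor 1380, so continue squaring. x_1 = 1015^2 mod 1381 = 1380. x_1 ≡ −1, so 1106 is not a witness.
Base 1263: x_0 = 1263^345 mod 1381 = 1380. x_0 = 1380 ≡ −1, so 1263 is not a witness.
Base 1326: x_0 = 1326^345 mod 1381 = 366. x_0 is neither 1 nor 1380, so continue squaring. x_1 = 366^2 mod 1381 = 1380. x_1 ≡ −1, so 1326 is not a witness.
No listed base is a witness for 1381.

none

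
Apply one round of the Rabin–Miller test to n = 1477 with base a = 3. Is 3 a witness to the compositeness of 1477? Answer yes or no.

n − 1 = 1476 = 2^2 · 369, so s = 2 and d = 369.
x_0 = 3^369 mod 1477 = 335.
x_0 is neither 1 nor 1476, so continue squaring.
x_1 = 335^2 mod 1477 = 1450.
Reached i = s−1 = 1 without hitting −1: 3 is a Miller–Rabin witness and 1477 is composite.

yes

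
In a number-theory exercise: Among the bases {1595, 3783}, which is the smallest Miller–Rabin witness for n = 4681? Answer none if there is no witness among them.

none

n − 1 = 4680 = 2^3 · 585, so s = 3 and d = 585.
Base 1595: x_0 = 1595^585 mod 4681 = 1. x_0 = 1, so 1595 is not a witness.
Base 3783: x_0 = 3783^585 mod 4681 = 1. x_0 = 1, so 3783 is not a witness.
No listed base is a witness for 4681.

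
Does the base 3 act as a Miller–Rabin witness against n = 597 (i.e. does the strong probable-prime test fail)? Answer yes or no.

yes

n − 1 = 596 = 2^2 · 149, so s = 2 and d = 149.
x_0 = 3^149 mod 597 = 384.
x_0 is neither 1 nor 596, so continue squaring.
x_1 = 384^2 mod 597 = 594.
Reached i = s−1 = 1 without hitting −1: 3 is a Miller–Rabin witness and 597 is composite.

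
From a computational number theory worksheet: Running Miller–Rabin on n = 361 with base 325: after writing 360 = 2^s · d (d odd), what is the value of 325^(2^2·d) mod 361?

n − 1 = 360 = 2^3 · 45, so s = 3 and d = 45.
x_0 = 325^45 mod 361 = 170.
x_1 = 170^2 mod 361 = 20.
x_2 = 20^2 mod 361 = 39.

39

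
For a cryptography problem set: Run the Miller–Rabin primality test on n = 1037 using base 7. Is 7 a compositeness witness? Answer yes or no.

n − 1 = 1036 = 2^2 · 259, so s = 2 and d = 259.
x_0 = 7^259 mod 1037 = 547.
x_0 is neither 1 nor 1036, so continue squaring.
x_1 = 547^2 mod 1037 = 553.
Reached i = s−1 = 1 without hitting −1: 7 is a Miller–Rabin witness and 1037 is composite.

yes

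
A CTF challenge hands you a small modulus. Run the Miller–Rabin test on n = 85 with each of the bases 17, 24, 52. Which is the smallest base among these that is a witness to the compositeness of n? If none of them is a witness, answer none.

n − 1 = 84 = 2^2 · 21, so s = 2 and d = 21.
Base 17: x_0 = 17^21 mod 85 = 17. x_0 is neither 1 nor 84, so continue squaring. x_1 = 17^2 mod 85 = 34. Reached i = s−1 = 1 without hitting −1: 17 is a Miller–Rabin witness and 85 is composite.
Base 24: x_0 = 24^21 mod 85 = 79. x_0 is neither 1 nor 84, so continue squaring. x_1 = 79^2 mod 85 = 36. Reached i = s−1 = 1 without hitting −1: 24 is a Miller–Rabin witness and 85 is composite.
Base 52: x_0 = 52^21 mod 85 = 52. x_0 is neither 1 nor 84, so continue squaring. x_1 = 52^2 mod 85 = 69. Reached i = s−1 = 1 without hitting −1: 52 is a Miller–Rabin witness and 85 is composite.
The smallest witness among the given bases is 17.

17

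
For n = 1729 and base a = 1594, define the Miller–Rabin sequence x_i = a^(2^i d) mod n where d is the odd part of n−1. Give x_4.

n − 1 = 1728 = 2^6 · 27, so s = 6 and d = 27.
x_0 = 1594^27 mod 1729 = 1084.
x_1 = 1084^2 mod 1729 = 1065.
x_2 = 1065^2 mod 1729 = 1.
x_3 = 1^2 mod 1729 = 1.
x_4 = 1^2 mod 1729 = 1.

1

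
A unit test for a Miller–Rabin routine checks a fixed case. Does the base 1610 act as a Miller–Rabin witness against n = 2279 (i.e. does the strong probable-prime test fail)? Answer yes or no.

yes

n − 1 = 2278 = 2^1 · 1139, so s = 1 and d = 1139.
Repeated squaring mod 2279: 1610^1 ≡ 1610, 1610^2 ≡ 877, 1610^4 ≡ 1106, 1610^8 ≡ 1692, 1610^16 ≡ 440, 1610^32 ≡ 2164, 1610^64 ≡ 1830, 1610^128 ≡ 1049, 1610^256 ≡ 1923, 1610^512 ≡ 1391, 1610^1024 ≡ 10.
1139 = 1024 + 64 + 32 + 16 + 2 + 1, so 1610^1139 ≡ 10·1830·2164·440·877·1610 ≡ 1922 (mod 2279).
x_0 = 1610^1139 mod 2279 = 1922.
x_0 ∉ {1, 2278} and s = 1, so 1610 is a Miller–Rabin witness and 2279 is composite.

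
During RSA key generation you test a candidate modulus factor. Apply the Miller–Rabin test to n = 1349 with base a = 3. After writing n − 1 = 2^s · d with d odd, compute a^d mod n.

n − 1 = 1348 = 2^2 · 337, so s = 2 and d = 337.
Repeated squaring mod 1349: 3^1 ≡ 3, 3^2 ≡ 9, 3^4 ≡ 81, 3^8 ≡ 1165, 3^16 ≡ 131, 3^32 ≡ 973, 3^64 ≡ 1080, 3^128 ≡ 864, 3^256 ≡ 499.
337 = 256 + 64 + 16 + 1, so 3^337 ≡ 499·1080·131·3 ≡ 1211 (mod 1349).

1211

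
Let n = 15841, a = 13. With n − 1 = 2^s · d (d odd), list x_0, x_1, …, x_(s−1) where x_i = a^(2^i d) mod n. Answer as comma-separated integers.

8896, 13021, 218, 1, 1

n − 1 = 15840 = 2^5 · 495, so s = 5 and d = 495.
x_0 = 13^495 mod 15841 = 8896.
x_1 = 8896^2 mod 15841 = 13021.
x_2 = 13021^2 mod 15841 = 218.
x_3 = 218^2 mod 15841 = 1.
x_4 = 1^2 mod 15841 = 1.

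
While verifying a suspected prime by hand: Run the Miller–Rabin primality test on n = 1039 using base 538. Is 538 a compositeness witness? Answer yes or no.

n − 1 = 1038 = 2^1 · 519, so s = 1 and d = 519.
x_0 = 538^519 mod 1039 = 1.
x_0 = 1, so 538 is not a witness.

no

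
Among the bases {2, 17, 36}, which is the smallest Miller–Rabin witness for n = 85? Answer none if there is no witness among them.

n − 1 = 84 = 2^2 · 21, so s = 2 and d = 21.
Base 2: x_0 = 2^21 mod 85 = 32. x_0 is neither 1 nor 84, so continue squaring. x_1 = 32^2 mod 85 = 4. Reached i = s−1 = 1 without hitting −1: 2 is a Miller–Rabin witness and 85 is composite.
Base 17: x_0 = 17^21 mod 85 = 17. x_0 is neither 1 nor 84, so continue squaring. x_1 = 17^2 mod 85 = 34. Reached i = s−1 = 1 without hitting −1: 17 is a Miller–Rabin witness and 85 is composite.
Base 36: x_0 = 36^21 mod 85 = 66. x_0 is neither 1 nor 84, so continue squaring. x_1 = 66^2 mod 85 = 21. Reached i = s−1 = 1 without hitting −1: 36 is a Miller–Rabin witness and 85 is composite.
The smallest witness among the given bases is 2.

2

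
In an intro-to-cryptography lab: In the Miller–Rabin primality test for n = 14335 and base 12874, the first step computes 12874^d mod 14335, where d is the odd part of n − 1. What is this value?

11154

n − 1 = 14334 = 2^1 · 7167, so s = 1 and d = 7167.
12874^7167 mod 14335 = 11154.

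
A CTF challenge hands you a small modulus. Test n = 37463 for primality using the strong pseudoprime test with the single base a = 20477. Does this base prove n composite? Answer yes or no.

no

n − 1 = 37462 = 2^1 · 18731, so s = 1 and d = 18731.
Repeated squaring mod 37463: 20477^1 ≡ 20477, 20477^2 ≡ 21633, 20477^4 ≡ 36356, 20477^8 ≡ 26633, 20477^16 ≡ 29710, 20477^32 ≡ 18357, 20477^64 ≡ 37227, 20477^128 ≡ 18233, 20477^256 ≡ 33090, 20477^512 ≡ 16999, 20477^1024 ≡ 13882, 20477^2048 ≡ 252, 20477^4096 ≡ 26041, 20477^8192 ≡ 15918, 20477^16384 ≡ 20455.
18731 = 16384 + 2048 + 256 + 32 + 8 + 2 + 1, so 20477^18731 ≡ 20455·252·33090·18357·26633·21633·20477 ≡ 37462 (mod 37463).
x_0 = 20477^18731 mod 37463 = 37462.
x_0 = 37462 ≡ −1, so 20477 is not a witness.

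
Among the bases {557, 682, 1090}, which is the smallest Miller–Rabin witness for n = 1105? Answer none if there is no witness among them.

n − 1 = 1104 = 2^4 · 69, so s = 4 and d = 69.
Base 557: x_0 = 557^69 mod 1105 = 47. x_0 is neither 1 nor 1104, so continue squaring. x_1 = 47^2 mod 1105 = 1104. x_1 ≡ −1, so 557 is not a witness.
Base 682: x_0 = 682^69 mod 1105 = 967. x_0 is neither 1 nor 1104, so continue squaring. x_1 = 967^2 mod 1105 = 259. x_2 = 259^2 mod 1105 = 781. x_3 = 781^2 mod 1105 = 1. x_3 = 1 but x_2 ≠ ±1, a nontrivial square root of 1 — 682 is a witness and 1105 is composite.
Base 1090: x_0 = 1090^69 mod 1105 = 1035. x_0 is neither 1 nor 1104, so continue squaring. x_1 = 1035^2 mod 1105 = 480. x_2 = 480^2 mod 1105 = 560. x_3 = 560^2 mod 1105 = 885. Reached i = s−1 = 3 without hitting −1: 1090 is a Miller–Rabin witness and 1105 is composite.
The smallest witness among the given bases is 682.

682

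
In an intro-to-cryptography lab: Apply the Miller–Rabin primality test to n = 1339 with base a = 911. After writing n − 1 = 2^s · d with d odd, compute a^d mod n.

248

n − 1 = 1338 = 2^1 · 669, so s = 1 and d = 669.
Repeated squaring mod 1339: 911^1 ≡ 911, 911^2 ≡ 1080, 911^4 ≡ 131, 911^8 ≡ 1093, 911^16 ≡ 261, 911^32 ≡ 1171, 911^64 ≡ 105, 911^128 ≡ 313, 911^256 ≡ 222, 911^512 ≡ 1080.
669 = 512 + 128 + 16 + 8 + 4 + 1, so 911^669 ≡ 1080·313·261·1093·131·911 ≡ 248 (mod 1339).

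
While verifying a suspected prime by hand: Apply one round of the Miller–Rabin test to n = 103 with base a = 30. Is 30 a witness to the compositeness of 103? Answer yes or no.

no

n − 1 = 102 = 2^1 · 51, so s = 1 and d = 51.
x_0 = 30^51 mod 103 = 1.
x_0 = 1, so 30 is not a witness.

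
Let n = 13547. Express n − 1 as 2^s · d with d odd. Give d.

Halving: 13546 → 6773; 6773 is odd.
So 13546 = 2^1 · 6773.

6773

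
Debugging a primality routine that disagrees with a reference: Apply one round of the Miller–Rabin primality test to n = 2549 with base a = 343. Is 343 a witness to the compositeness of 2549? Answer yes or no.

no

n − 1 = 2548 = 2^2 · 637, so s = 2 and d = 637.
x_0 = 343^637 mod 2549 = 2548.
x_0 = 2548 ≡ −1, so 343 is not a witness.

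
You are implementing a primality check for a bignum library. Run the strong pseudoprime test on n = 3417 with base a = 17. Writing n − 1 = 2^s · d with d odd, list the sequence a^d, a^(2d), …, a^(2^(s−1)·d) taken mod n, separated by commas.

n − 1 = 3416 = 2^3 · 427, so s = 3 and d = 427.
x_0 = 17^427 mod 3417 = 1088.
x_1 = 1088^2 mod 3417 = 1462.
x_2 = 1462^2 mod 3417 = 1819.

1088, 1462, 1819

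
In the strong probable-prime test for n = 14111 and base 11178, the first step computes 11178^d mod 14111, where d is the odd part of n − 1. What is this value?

n − 1 = 14110 = 2^1 · 7055, so s = 1 and d = 7055.
Repeated squaring mod 14111: 11178^1 ≡ 11178, 11178^2 ≡ 8890, 11178^4 ≡ 10500, 11178^8 ≡ 757, 11178^16 ≡ 8609, 11178^32 ≡ 3909, 11178^64 ≡ 12179, 11178^128 ≡ 7320, 11178^256 ≡ 2933, 11178^512 ≡ 8890, 11178^1024 ≡ 10500, 11178^2048 ≡ 757, 11178^4096 ≡ 8609.
7055 = 4096 + 2048 + 512 + 256 + 128 + 8 + 4 + 2 + 1, so 11178^7055 ≡ 8609·757·8890·2933·7320·757·10500·8890·11178 ≡ 8493 (mod 14111).

8493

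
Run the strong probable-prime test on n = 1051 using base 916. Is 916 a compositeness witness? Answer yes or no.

no

n − 1 = 1050 = 2^1 · 525, so s = 1 and d = 525.
By repeated squaring, 916^525 ≡ 1 (mod 1051).
x_0 = 916^525 mod 1051 = 1.
x_0 = 1, so 916 is not a witness.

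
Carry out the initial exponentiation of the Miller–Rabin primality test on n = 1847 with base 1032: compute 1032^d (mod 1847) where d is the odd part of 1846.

1846

n − 1 = 1846 = 2^1 · 923, so s = 1 and d = 923.
1032^923 mod 1847 = 1846.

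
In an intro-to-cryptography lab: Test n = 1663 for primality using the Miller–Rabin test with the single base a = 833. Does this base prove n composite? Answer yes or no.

no

n − 1 = 1662 = 2^1 · 831, so s = 1 and d = 831.
Repeated squaring mod 1663: 833^1 ≡ 833, 833^2 ≡ 418, 833^4 ≡ 109, 833^8 ≡ 240, 833^16 ≡ 1058, 833^32 ≡ 165, 833^64 ≡ 617, 833^128 ≡ 1525, 833^256 ≡ 751, 833^512 ≡ 244.
831 = 512 + 256 + 32 + 16 + 8 + 4 + 2 + 1, so 833^831 ≡ 244·751·165·1058·240·109·418·833 ≡ 1662 (mod 1663).
x_0 = 833^831 mod 1663 = 1662.
x_0 = 1662 ≡ −1, so 833 is not a witness.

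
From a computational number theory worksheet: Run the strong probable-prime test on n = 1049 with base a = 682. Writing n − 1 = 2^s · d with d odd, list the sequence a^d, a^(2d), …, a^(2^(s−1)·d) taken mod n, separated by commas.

n − 1 = 1048 = 2^3 · 131, so s = 3 and d = 131.
x_0 = 682^131 mod 1049 = 223.
x_1 = 223^2 mod 1049 = 426.
x_2 = 426^2 mod 1049 = 1048.

223, 426, 1048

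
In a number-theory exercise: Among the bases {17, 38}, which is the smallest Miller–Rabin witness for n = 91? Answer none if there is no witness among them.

n − 1 = 90 = 2^1 · 45, so s = 1 and d = 45.
Base 17: x_0 = 17^45 mod 91 = 90. x_0 = 90 ≡ −1, so 17 is not a witness.
Base 38: x_0 = 38^45 mod 91 = 90. x_0 = 90 ≡ −1, so 38 is not a witness.
No listed base is a witness for 91.

none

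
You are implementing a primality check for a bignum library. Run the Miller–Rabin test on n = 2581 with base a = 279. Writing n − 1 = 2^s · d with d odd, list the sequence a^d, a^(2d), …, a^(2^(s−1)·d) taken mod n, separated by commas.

1323, 411

n − 1 = 2580 = 2^2 · 645, so s = 2 and d = 645.
x_0 = 279^645 mod 2581 = 1323.
x_1 = 1323^2 mod 2581 = 411.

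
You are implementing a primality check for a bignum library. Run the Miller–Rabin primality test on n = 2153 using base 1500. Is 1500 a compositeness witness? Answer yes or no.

n − 1 = 2152 = 2^3 · 269, so s = 3 and d = 269.
x_0 = 1500^269 mod 2153 = 2152.
x_0 = 2152 ≡ −1, so 1500 is not a witness.

no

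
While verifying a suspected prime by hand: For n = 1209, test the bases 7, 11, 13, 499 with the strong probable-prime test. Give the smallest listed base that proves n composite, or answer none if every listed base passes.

n − 1 = 1208 = 2^3 · 151, so s = 3 and d = 151.
Base 7: x_0 = 7^151 mod 1209 = 565. x_0 is neither 1 nor 1208, so continue squaring. x_1 = 565^2 mod 1209 = 49. x_2 = 49^2 mod 1209 = 1192. Reached i = s−1 = 2 without hitting −1: 7 is a Miller–Rabin witness and 1209 is composite.
Base 11: x_0 = 11^151 mod 1209 = 197. x_0 is neither 1 nor 1208, so continue squaring. x_1 = 197^2 mod 1209 = 121. x_2 = 121^2 mod 1209 = 133. Reached i = s−1 = 2 without hitting −1: 11 is a Miller–Rabin witness and 1209 is composite.
Base 13: x_0 = 13^151 mod 1209 = 13. x_0 is neither 1 nor 1208, so continue squaring. x_1 = 13^2 mod 1209 = 169. x_2 = 169^2 mod 1209 = 754. Reached i = s−1 = 2 without hitting −1: 13 is a Miller–Rabin witness and 1209 is composite.
Base 499: x_0 = 499^151 mod 1209 = 34. x_0 is neither 1 nor 1208, so continue squaring. x_1 = 34^2 mod 1209 = 1156. x_2 = 1156^2 mod 1209 = 391. Reached i = s−1 = 2 without hitting −1: 499 is a Miller–Rabin witness and 1209 is composite.
The smallest witness among the given bases is 7.

7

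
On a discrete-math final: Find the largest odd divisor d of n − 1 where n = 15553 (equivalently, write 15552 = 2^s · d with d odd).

243

Halving: 15552 → 7776 → 3888 → 1944 → 972 → 486 → 243; 243 is odd.
So 15552 = 2^6 · 243.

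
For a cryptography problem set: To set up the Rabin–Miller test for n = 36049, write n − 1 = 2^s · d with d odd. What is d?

Halving: 36048 → 18024 → 9012 → 4506 → 2253; 2253 is odd.
So 36048 = 2^4 · 2253.

2253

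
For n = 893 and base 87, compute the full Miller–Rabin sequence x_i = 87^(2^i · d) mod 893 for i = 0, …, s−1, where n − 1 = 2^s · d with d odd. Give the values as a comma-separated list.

543, 159

n − 1 = 892 = 2^2 · 223, so s = 2 and d = 223.
x_0 = 87^223 mod 893 = 543.
x_1 = 543^2 mod 893 = 159.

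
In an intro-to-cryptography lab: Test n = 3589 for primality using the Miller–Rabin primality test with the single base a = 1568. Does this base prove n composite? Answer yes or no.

n − 1 = 3588 = 2^2 · 897, so s = 2 and d = 897.
Repeated squaring mod 3589: 1568^1 ≡ 1568, 1568^2 ≡ 159, 1568^4 ≡ 158, 1568^8 ≡ 3430, 1568^16 ≡ 158, 1568^32 ≡ 3430, 1568^64 ≡ 158, 1568^128 ≡ 3430, 1568^256 ≡ 158, 1568^512 ≡ 3430.
897 = 512 + 256 + 128 + 1, so 1568^897 ≡ 3430·158·3430·1568 ≡ 1918 (mod 3589).
x_0 = 1568^897 mod 3589 = 1918.
x_0 is neither 1 nor 3588, so continue squaring.
x_1 = 1918^2 mod 3589 = 3588.
x_1 ≡ −1, so 1568 is not a witness.

no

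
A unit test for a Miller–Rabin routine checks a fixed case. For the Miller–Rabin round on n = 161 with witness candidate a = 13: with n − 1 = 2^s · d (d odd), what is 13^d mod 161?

27

n − 1 = 160 = 2^5 · 5, so s = 5 and d = 5.
Repeated squaring mod 161: 13^1 ≡ 13, 13^2 ≡ 8, 13^4 ≡ 64.
5 = 4 + 1, so 13^5 ≡ 64·13 ≡ 27 (mod 161).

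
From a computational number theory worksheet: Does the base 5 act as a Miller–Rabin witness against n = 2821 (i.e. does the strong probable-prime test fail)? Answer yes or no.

yes

n − 1 = 2820 = 2^2 · 705, so s = 2 and d = 705.
Repeated squaring mod 2821: 5^1 ≡ 5, 5^2 ≡ 25, 5^4 ≡ 625, 5^8 ≡ 1327, 5^16 ≡ 625, 5^32 ≡ 1327, 5^64 ≡ 625, 5^128 ≡ 1327, 5^256 ≡ 625, 5^512 ≡ 1327.
705 = 512 + 128 + 64 + 1, so 5^705 ≡ 1327·1327·625·5 ≡ 993 (mod 2821).
x_0 = 5^705 mod 2821 = 993.
x_0 is neither 1 nor 2820, so continue squaring.
x_1 = 993^2 mod 2821 = 1520.
Reached i = s−1 = 1 without hitting −1: 5 is a Miller–Rabin witness and 2821 is composite.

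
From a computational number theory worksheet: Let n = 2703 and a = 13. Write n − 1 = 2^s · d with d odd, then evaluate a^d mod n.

208

n − 1 = 2702 = 2^1 · 1351, so s = 1 and d = 1351.
Repeated squaring mod 2703: 13^1 ≡ 13, 13^2 ≡ 169, 13^4 ≡ 1531, 13^8 ≡ 460, 13^16 ≡ 766, 13^32 ≡ 205, 13^64 ≡ 1480, 13^128 ≡ 970, 13^256 ≡ 256, 13^512 ≡ 664, 13^1024 ≡ 307.
1351 = 1024 + 256 + 64 + 4 + 2 + 1, so 13^1351 ≡ 307·256·1480·1531·169·13 ≡ 208 (mod 2703).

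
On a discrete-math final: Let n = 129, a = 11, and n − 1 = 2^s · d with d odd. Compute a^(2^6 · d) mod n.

n − 1 = 128 = 2^7 · 1, so s = 7 and d = 1.
x_0 = 11^1 mod 129 = 11.
x_1 = 11^2 mod 129 = 121.
x_2 = 121^2 mod 129 = 64.
x_3 = 64^2 mod 129 = 97.
x_4 = 97^2 mod 129 = 121.
x_5 = 121^2 mod 129 = 64.
x_6 = 64^2 mod 129 = 97.

97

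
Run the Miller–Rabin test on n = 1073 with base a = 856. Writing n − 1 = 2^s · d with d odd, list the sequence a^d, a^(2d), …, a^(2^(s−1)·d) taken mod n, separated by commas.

949, 354, 848, 194

n − 1 = 1072 = 2^4 · 67, so s = 4 and d = 67.
x_0 = 856^67 mod 1073 = 949.
x_1 = 949^2 mod 1073 = 354.
x_2 = 354^2 mod 1073 = 848.
x_3 = 848^2 mod 1073 = 194.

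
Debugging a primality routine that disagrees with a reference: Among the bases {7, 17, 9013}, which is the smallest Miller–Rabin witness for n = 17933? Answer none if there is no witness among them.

7

n − 1 = 17932 = 2^2 · 4483, so s = 2 and d = 4483.
Base 7: x_0 = 7^4483 mod 17933 = 17725. x_0 is neither 1 nor 17932, so continue squaring. x_1 = 17725^2 mod 17933 = 7398. Reached i = s−1 = 1 without hitting −1: 7 is a Miller–Rabin witness and 17933 is composite.
Base 17: x_0 = 17^4483 mod 17933 = 12523. x_0 is neither 1 nor 17932, so continue squaring. x_1 = 12523^2 mod 17933 = 1444. Reached i = s−1 = 1 without hitting −1: 17 is a Miller–Rabin witness and 17933 is composite.
Base 9013: x_0 = 9013^4483 mod 17933 = 8956. x_0 is neither 1 nor 17932, so continue squaring. x_1 = 8956^2 mod 17933 = 13560. Reached i = s−1 = 1 without hitting −1: 9013 is a Miller–Rabin witness and 17933 is composite.
The smallest witness among the given bases is 7.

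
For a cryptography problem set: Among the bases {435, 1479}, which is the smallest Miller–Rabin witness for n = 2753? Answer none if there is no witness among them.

n − 1 = 2752 = 2^6 · 43, so s = 6 and d = 43.
Base 435: x_0 = 435^43 mod 2753 = 1210. x_0 is neither 1 nor 2752, so continue squaring. x_1 = 1210^2 mod 2753 = 2257. x_2 = 2257^2 mod 2753 = 999. x_3 = 999^2 mod 2753 = 1415. x_4 = 1415^2 mod 2753 = 794. x_5 = 794^2 mod 2753 = 2752. x_5 ≡ −1, so 435 is not a witness.
Base 1479: x_0 = 1479^43 mod 2753 = 1386. x_0 is neither 1 nor 2752, so continue squaring. x_1 = 1386^2 mod 2753 = 2155. x_2 = 2155^2 mod 2753 = 2467. x_3 = 2467^2 mod 2753 = 1959. x_4 = 1959^2 mod 2753 = 2752. x_4 ≡ −1, so 1479 is not a witness.
No listed base is a witness for 2753.

none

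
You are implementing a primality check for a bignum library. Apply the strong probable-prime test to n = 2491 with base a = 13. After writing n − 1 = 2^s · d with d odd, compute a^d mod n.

n − 1 = 2490 = 2^1 · 1245, so s = 1 and d = 1245.
13^1245 mod 2491 = 2056.

2056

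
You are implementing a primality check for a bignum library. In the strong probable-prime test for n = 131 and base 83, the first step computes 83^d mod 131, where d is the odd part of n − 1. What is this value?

130

n − 1 = 130 = 2^1 · 65, so s = 1 and d = 65.
Repeated squaring mod 131: 83^1 ≡ 83, 83^2 ≡ 77, 83^4 ≡ 34, 83^8 ≡ 108, 83^16 ≡ 5, 83^32 ≡ 25, 83^64 ≡ 101.
65 = 64 + 1, so 83^65 ≡ 101·83 ≡ 130 (mod 131).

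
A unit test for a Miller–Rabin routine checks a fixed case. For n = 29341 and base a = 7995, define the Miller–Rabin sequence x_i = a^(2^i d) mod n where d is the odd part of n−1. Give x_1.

18057

n − 1 = 29340 = 2^2 · 7335, so s = 2 and d = 7335.
x_0 = 7995^7335 mod 29341 = 11284.
x_1 = 11284^2 mod 29341 = 18057.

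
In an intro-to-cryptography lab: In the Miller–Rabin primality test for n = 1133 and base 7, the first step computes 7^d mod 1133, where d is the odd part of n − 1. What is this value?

607

n − 1 = 1132 = 2^2 · 283, so s = 2 and d = 283.
7^283 mod 1133 = 607.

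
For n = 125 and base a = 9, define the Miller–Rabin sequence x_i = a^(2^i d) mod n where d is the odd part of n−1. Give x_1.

106

n − 1 = 124 = 2^2 · 31, so s = 2 and d = 31.
Repeated squaring mod 125: 9^1 ≡ 9, 9^2 ≡ 81, 9^4 ≡ 61, 9^8 ≡ 96, 9^16 ≡ 91.
31 = 16 + 8 + 4 + 2 + 1, so 9^31 ≡ 91·96·61·81·9 ≡ 59 (mod 125).
x_0 = 59.
x_1 = 59^2 mod 125 = 106.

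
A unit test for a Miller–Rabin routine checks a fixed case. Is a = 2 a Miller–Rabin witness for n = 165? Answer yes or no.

yes

n − 1 = 164 = 2^2 · 41, so s = 2 and d = 41.
Repeated squaring mod 165: 2^1 ≡ 2, 2^2 ≡ 4, 2^4 ≡ 16, 2^8 ≡ 91, 2^16 ≡ 31, 2^32 ≡ 136.
41 = 32 + 8 + 1, so 2^41 ≡ 136·91·2 ≡ 2 (mod 165).
x_0 = 2^41 mod 165 = 2.
x_0 is neither 1 nor 164, so continue squaring.
x_1 = 2^2 mod 165 = 4.
Reached i = s−1 = 1 without hitting −1: 2 is a Miller–Rabin witness and 165 is composite.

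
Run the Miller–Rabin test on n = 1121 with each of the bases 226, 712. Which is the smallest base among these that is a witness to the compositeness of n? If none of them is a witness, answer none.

226

n − 1 = 1120 = 2^5 · 35, so s = 5 and d = 35.
Base 226: x_0 = 226^35 mod 1121 = 9. x_0 is neither 1 nor 1120, so continue squaring. x_1 = 9^2 mod 1121 = 81. x_2 = 81^2 mod 1121 = 956. x_3 = 956^2 mod 1121 = 321. x_4 = 321^2 mod 1121 = 1030. Reached i = s−1 = 4 without hitting −1: 226 is a Miller–Rabin witness and 1121 is composite.
Base 712: x_0 = 712^35 mod 1121 = 910. x_0 is neither 1 nor 1120, so continue squaring. x_1 = 910^2 mod 1121 = 802. x_2 = 802^2 mod 1121 = 871. x_3 = 871^2 mod 1121 = 845. x_4 = 845^2 mod 1121 = 1069. Reached i = s−1 = 4 without hitting −1: 712 is a Miller–Rabin witness and 1121 is composite.
The smallest witness among the given bases is 226.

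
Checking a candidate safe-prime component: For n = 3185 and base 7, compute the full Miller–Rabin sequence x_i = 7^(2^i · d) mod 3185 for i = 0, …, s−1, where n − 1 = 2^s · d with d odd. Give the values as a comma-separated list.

n − 1 = 3184 = 2^4 · 199, so s = 4 and d = 199.
x_0 = 7^199 mod 3185 = 1813.
x_1 = 1813^2 mod 3185 = 49.
x_2 = 49^2 mod 3185 = 2401.
x_3 = 2401^2 mod 3185 = 3136.

1813, 49, 2401, 3136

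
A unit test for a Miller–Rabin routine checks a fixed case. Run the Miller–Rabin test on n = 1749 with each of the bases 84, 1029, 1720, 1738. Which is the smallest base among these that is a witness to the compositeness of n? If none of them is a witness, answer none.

n − 1 = 1748 = 2^2 · 437, so s = 2 and d = 437.
Base 84: x_0 = 84^437 mod 1749 = 798. x_0 is neither 1 nor 1748, so continue squaring. x_1 = 798^2 mod 1749 = 168. Reached i = s−1 = 1 without hitting −1: 84 is a Miller–Rabin witness and 1749 is composite.
Base 1029: x_0 = 1029^437 mod 1749 = 1746. x_0 is neither 1 nor 1748, so continue squaring. x_1 = 1746^2 mod 1749 = 9. Reached i = s−1 = 1 without hitting −1: 1029 is a Miller–Rabin witness and 1749 is composite.
Base 1720: x_0 = 1720^437 mod 1749 = 16. x_0 is neither 1 nor 1748, so continue squaring. x_1 = 16^2 mod 1749 = 256. Reached i = s−1 = 1 without hitting −1: 1720 is a Miller–Rabin witness and 1749 is composite.
Base 1738: x_0 = 1738^437 mod 1749 = 1441. x_0 is neither 1 nor 1748, so continue squaring. x_1 = 1441^2 mod 1749 = 418. Reached i = s−1 = 1 without hitting −1: 1738 is a Miller–Rabin witness and 1749 is composite.
The smallest witness among the given bases is 84.

84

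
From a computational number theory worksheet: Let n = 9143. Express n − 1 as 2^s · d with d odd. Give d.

Halving: 9142 → 4571; 4571 is odd.
So 9142 = 2^1 · 4571.

4571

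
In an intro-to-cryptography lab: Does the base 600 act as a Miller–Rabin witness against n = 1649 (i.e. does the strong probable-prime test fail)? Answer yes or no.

no

n − 1 = 1648 = 2^4 · 103, so s = 4 and d = 103.
x_0 = 600^103 mod 1649 = 1234.
x_0 is neither 1 nor 1648, so continue squaring.
x_1 = 1234^2 mod 1649 = 729.
x_2 = 729^2 mod 1649 = 463.
x_3 = 463^2 mod 1649 = 1648.
x_3 ≡ −1, so 600 is not a witness.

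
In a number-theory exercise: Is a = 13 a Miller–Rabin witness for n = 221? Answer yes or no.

yes

n − 1 = 220 = 2^2 · 55, so s = 2 and d = 55.
x_0 = 13^55 mod 221 = 208.
x_0 is neither 1 nor 220, so continue squaring.
x_1 = 208^2 mod 221 = 169.
Reached i = s−1 = 1 without hitting −1: 13 is a Miller–Rabin witness and 221 is composite.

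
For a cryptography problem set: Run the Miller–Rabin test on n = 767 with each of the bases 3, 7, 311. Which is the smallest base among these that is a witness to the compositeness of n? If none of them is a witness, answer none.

n − 1 = 766 = 2^1 · 383, so s = 1 and d = 383.
Base 3: x_0 = 3^383 mod 767 = 139. x_0 ∉ {1, 766} and s = 1, so 3 is a Miller–Rabin witness and 767 is composite.
Base 7: x_0 = 7^383 mod 767 = 652. x_0 ∉ {1, 766} and s = 1, so 7 is a Miller–Rabin witness and 767 is composite.
Base 311: x_0 = 311^383 mod 767 = 389. x_0 ∉ {1, 766} and s = 1, so 311 is a Miller–Rabin witness and 767 is composite.
The smallest witness among the given bases is 3.

3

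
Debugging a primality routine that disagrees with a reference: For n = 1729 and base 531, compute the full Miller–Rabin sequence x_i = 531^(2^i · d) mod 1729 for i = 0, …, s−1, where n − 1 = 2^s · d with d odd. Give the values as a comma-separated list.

n − 1 = 1728 = 2^6 · 27, so s = 6 and d = 27.
x_0 = 531^27 mod 1729 = 265.
x_1 = 265^2 mod 1729 = 1065.
x_2 = 1065^2 mod 1729 = 1.
x_3 = 1^2 mod 1729 = 1.
x_4 = 1^2 mod 1729 = 1.
x_5 = 1^2 mod 1729 = 1.

265, 1065, 1, 1, 1, 1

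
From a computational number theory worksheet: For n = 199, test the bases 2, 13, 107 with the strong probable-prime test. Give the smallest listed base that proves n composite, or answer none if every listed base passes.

n − 1 = 198 = 2^1 · 99, so s = 1 and d = 99.
Base 2: x_0 = 2^99 mod 199 = 1. x_0 = 1, so 2 is not a witness.
Base 13: x_0 = 13^99 mod 199 = 1. x_0 = 1, so 13 is not a witness.
Base 107: x_0 = 107^99 mod 199 = 198. x_0 = 198 ≡ −1, so 107 is not a witness.
No listed base is a witness for 199.

none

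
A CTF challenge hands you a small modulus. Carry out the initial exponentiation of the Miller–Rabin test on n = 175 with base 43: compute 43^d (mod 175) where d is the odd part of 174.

57

n − 1 = 174 = 2^1 · 87, so s = 1 and d = 87.
Repeated squaring mod 175: 43^1 ≡ 43, 43^2 ≡ 99, 43^4 ≡ 1, 43^8 ≡ 1, 43^16 ≡ 1, 43^32 ≡ 1, 43^64 ≡ 1.
87 = 64 + 16 + 4 + 2 + 1, so 43^87 ≡ 1·1·1·99·43 ≡ 57 (mod 175).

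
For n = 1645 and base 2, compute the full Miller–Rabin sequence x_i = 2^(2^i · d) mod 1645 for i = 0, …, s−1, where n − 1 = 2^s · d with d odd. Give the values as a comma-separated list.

288, 694

n − 1 = 1644 = 2^2 · 411, so s = 2 and d = 411.
x_0 = 2^411 mod 1645 = 288.
x_1 = 288^2 mod 1645 = 694.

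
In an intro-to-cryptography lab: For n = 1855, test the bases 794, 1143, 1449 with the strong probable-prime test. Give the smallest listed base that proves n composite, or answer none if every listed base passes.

n − 1 = 1854 = 2^1 · 927, so s = 1 and d = 927.
Base 794: x_0 = 794^927 mod 1855 = 1854. x_0 = 1854 ≡ −1, so 794 is not a witness.
Base 1143: x_0 = 1143^927 mod 1855 = 1772. x_0 ∉ {1, 1854} and s = 1, so 1143 is a Miller–Rabin witness and 1855 is composite.
Base 1449: x_0 = 1449^927 mod 1855 = 1239. x_0 ∉ {1, 1854} and s = 1, so 1449 is a Miller–Rabin witness and 1855 is composite.
The smallest witness among the given bases is 1143.

1143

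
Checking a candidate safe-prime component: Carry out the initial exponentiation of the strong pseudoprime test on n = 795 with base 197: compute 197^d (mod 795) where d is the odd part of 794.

647

n − 1 = 794 = 2^1 · 397, so s = 1 and d = 397.
Repeated squaring mod 795: 197^1 ≡ 197, 197^2 ≡ 649, 197^4 ≡ 646, 197^8 ≡ 736, 197^16 ≡ 301, 197^32 ≡ 766, 197^64 ≡ 46, 197^128 ≡ 526, 197^256 ≡ 16.
397 = 256 + 128 + 8 + 4 + 1, so 197^397 ≡ 16·526·736·646·197 ≡ 647 (mod 795).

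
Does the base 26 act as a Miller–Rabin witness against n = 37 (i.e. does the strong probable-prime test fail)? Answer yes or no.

n − 1 = 36 = 2^2 · 9, so s = 2 and d = 9.
Repeated squaring mod 37: 26^1 ≡ 26, 26^2 ≡ 10, 26^4 ≡ 26, 26^8 ≡ 10.
9 = 8 + 1, so 26^9 ≡ 10·26 ≡ 1 (mod 37).
x_0 = 26^9 mod 37 = 1.
x_0 = 1, so 26 is not a witness.

no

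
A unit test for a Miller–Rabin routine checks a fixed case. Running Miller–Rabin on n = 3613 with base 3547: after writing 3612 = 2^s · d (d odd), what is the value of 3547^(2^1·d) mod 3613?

n − 1 = 3612 = 2^2 · 903, so s = 2 and d = 903.
Repeated squaring mod 3613: 3547^1 ≡ 3547, 3547^2 ≡ 743, 3547^4 ≡ 2873, 3547^8 ≡ 2037, 3547^16 ≡ 1645, 3547^32 ≡ 3501, 3547^64 ≡ 1705, 3547^128 ≡ 2173, 3547^256 ≡ 3351, 3547^512 ≡ 3610.
903 = 512 + 256 + 128 + 4 + 2 + 1, so 3547^903 ≡ 3610·3351·2173·2873·743·3547 ≡ 3528 (mod 3613).
x_0 = 3528.
x_1 = 3528^2 mod 3613 = 3612.

3612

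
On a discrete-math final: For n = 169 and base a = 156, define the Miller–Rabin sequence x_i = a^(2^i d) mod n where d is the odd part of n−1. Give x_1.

0

n − 1 = 168 = 2^3 · 21, so s = 3 and d = 21.
x_0 = 156^21 mod 169 = 0.
x_1 = 0^2 mod 169 = 0.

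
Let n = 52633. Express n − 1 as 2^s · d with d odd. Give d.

6579

Halving: 52632 → 26316 → 13158 → 6579; 6579 is odd.
So 52632 = 2^3 · 6579.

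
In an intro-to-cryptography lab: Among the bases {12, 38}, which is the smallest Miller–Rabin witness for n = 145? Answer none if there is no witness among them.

38

n − 1 = 144 = 2^4 · 9, so s = 4 and d = 9.
Base 12: x_0 = 12^9 mod 145 = 12. x_0 is neither 1 nor 144, so continue squaring. x_1 = 12^2 mod 145 = 144. x_1 ≡ −1, so 12 is not a witness.
Base 38: x_0 = 38^9 mod 145 = 93. x_0 is neither 1 nor 144, so continue squaring. x_1 = 93^2 mod 145 = 94. x_2 = 94^2 mod 145 = 136. x_3 = 136^2 mod 145 = 81. Reached i = s−1 = 3 without hitting −1: 38 is a Miller–Rabin witness and 145 is composite.
The smallest witness among the given bases is 38.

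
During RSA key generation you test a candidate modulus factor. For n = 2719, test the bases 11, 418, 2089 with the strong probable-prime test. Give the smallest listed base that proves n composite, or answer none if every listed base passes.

none

n − 1 = 2718 = 2^1 · 1359, so s = 1 and d = 1359.
Base 11: x_0 = 11^1359 mod 2719 = 1. x_0 = 1, so 11 is not a witness.
Base 418: x_0 = 418^1359 mod 2719 = 1. x_0 = 1, so 418 is not a witness.
Base 2089: x_0 = 2089^1359 mod 2719 = 2718. x_0 = 2718 ≡ −1, so 2089 is not a witness.
No listed base is a witness for 2719.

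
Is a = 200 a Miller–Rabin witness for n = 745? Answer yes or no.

yes

n − 1 = 744 = 2^3 · 93, so s = 3 and d = 93.
x_0 = 200^93 mod 745 = 450.
x_0 is neither 1 nor 744, so continue squaring.
x_1 = 450^2 mod 745 = 605.
x_2 = 605^2 mod 745 = 230.
Reached i = s−1 = 2 without hitting −1: 200 is a Miller–Rabin witness and 745 is composite.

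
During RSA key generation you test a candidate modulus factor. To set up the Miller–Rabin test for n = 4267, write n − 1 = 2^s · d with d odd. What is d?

2133

Halving: 4266 → 2133; 2133 is odd.
So 4266 = 2^1 · 2133.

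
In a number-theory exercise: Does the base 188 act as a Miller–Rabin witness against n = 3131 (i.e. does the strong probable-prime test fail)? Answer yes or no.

no

n − 1 = 3130 = 2^1 · 1565, so s = 1 and d = 1565.
By repeated squaring, 188^1565 ≡ 1 (mod 3131).
x_0 = 188^1565 mod 3131 = 1.
x_0 = 1, so 188 is not a witness.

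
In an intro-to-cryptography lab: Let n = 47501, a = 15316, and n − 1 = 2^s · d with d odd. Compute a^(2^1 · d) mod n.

n − 1 = 47500 = 2^2 · 11875, so s = 2 and d = 11875.
x_0 = 15316^11875 mod 47501 = 8342.
x_1 = 8342^2 mod 47501 = 47500.

47500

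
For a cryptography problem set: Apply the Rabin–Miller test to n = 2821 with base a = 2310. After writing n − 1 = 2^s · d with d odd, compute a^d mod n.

n − 1 = 2820 = 2^2 · 705, so s = 2 and d = 705.
Repeated squaring mod 2821: 2310^1 ≡ 2310, 2310^2 ≡ 1589, 2310^4 ≡ 126, 2310^8 ≡ 1771, 2310^16 ≡ 2310, 2310^32 ≡ 1589, 2310^64 ≡ 126, 2310^128 ≡ 1771, 2310^256 ≡ 2310, 2310^512 ≡ 1589.
705 = 512 + 128 + 64 + 1, so 2310^705 ≡ 1589·1771·126·2310 ≡ 2016 (mod 2821).

2016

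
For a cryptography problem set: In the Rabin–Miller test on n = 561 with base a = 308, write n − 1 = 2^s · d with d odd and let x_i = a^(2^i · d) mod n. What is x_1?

319

n − 1 = 560 = 2^4 · 35, so s = 4 and d = 35.
Repeated squaring mod 561: 308^1 ≡ 308, 308^2 ≡ 55, 308^4 ≡ 220, 308^8 ≡ 154, 308^16 ≡ 154, 308^32 ≡ 154.
35 = 32 + 2 + 1, so 308^35 ≡ 154·55·308 ≡ 110 (mod 561).
x_0 = 110.
x_1 = 110^2 mod 561 = 319.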